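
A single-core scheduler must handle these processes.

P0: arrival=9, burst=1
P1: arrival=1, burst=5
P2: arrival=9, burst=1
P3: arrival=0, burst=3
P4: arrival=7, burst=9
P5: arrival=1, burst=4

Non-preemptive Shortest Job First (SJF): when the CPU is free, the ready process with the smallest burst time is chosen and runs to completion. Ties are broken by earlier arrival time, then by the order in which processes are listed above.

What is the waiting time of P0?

Schedule: | P3 0-3 | P5 3-7 | P1 7-12 | P0 12-13 | P2 13-14 | P4 14-23 |
Completion: P0=13  P1=12  P2=14  P3=3  P4=23  P5=7
Waiting(P0) = turnaround − burst = 4 − 1 = 3

3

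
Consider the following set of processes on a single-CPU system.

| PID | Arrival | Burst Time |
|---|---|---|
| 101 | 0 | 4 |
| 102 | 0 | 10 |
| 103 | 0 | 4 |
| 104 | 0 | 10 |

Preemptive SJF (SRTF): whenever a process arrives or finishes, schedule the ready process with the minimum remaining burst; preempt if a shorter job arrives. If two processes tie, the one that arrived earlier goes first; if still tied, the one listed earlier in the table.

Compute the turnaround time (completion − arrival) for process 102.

18

Timeline: | 101 0-4 | 103 4-8 | 102 8-18 | 104 18-28 |
Completion: 101=4  102=18  103=8  104=28
Turnaround (C−A): 101=4  102=18  103=8  104=28
Turnaround(102) = completion − arrival = 18 − 0 = 18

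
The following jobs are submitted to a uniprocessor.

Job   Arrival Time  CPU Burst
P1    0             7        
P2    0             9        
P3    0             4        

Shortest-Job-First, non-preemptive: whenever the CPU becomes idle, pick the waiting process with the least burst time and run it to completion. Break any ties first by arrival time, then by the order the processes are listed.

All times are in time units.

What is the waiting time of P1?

4

Timeline: | P3 0-4 | P1 4-11 | P2 11-20 |
Completion: P1=11  P2=20  P3=4
Turnaround (C−A): P1=11  P2=20  P3=4
Waiting(P1) = turnaround − burst = 11 − 7 = 4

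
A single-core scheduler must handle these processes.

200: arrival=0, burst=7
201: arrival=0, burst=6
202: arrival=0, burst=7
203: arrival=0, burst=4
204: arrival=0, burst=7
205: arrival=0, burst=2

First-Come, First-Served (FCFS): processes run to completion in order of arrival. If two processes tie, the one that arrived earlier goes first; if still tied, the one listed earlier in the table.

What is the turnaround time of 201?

Schedule: | 200 0-7 | 201 7-13 | 202 13-20 | 203 20-24 | 204 24-31 | 205 31-33 |
Completion: 200=7  201=13  202=20  203=24  204=31  205=33
Turnaround(201) = completion − arrival = 13 − 0 = 13

13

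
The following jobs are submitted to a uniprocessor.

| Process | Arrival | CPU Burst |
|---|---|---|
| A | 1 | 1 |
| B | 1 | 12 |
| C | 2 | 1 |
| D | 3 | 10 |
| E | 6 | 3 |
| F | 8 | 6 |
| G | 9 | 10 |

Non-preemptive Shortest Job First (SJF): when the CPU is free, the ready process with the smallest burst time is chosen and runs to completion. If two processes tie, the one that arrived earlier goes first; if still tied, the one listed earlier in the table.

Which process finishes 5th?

Gantt: | idle 0-1 | A 1-2 | C 2-3 | D 3-13 | E 13-16 | F 16-22 | G 22-32 | B 32-44 |
Completion: A=2  B=44  C=3  D=13  E=16  F=22  G=32
Turnaround (C−A): A=1  B=43  C=1  D=10  E=10  F=14  G=23
Finish order: A → C → D → E → F → G → B

F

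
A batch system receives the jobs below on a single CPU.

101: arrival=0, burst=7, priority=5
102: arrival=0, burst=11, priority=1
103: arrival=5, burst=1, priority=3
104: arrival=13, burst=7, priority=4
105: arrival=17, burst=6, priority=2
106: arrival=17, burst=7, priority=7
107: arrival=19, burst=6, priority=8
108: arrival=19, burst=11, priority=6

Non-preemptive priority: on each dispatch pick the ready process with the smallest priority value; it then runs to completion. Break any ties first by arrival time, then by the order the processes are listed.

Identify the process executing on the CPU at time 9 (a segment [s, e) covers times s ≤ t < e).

Schedule: | 102 0-11 | 103 11-12 | 101 12-19 | 105 19-25 | 104 25-32 | 108 32-43 | 106 43-50 | 107 50-56 |
Completion: 101=19  102=11  103=12  104=32  105=25  106=50  107=56  108=43
Turnaround (C−A): 101=19  102=11  103=7  104=19  105=8  106=33  107=37  108=24

102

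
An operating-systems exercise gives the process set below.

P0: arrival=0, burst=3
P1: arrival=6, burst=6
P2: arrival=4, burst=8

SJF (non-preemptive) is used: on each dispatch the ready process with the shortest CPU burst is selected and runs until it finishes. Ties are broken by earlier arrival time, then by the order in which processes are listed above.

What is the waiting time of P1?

Schedule: | P0 0-3 | idle 3-4 | P2 4-12 | P1 12-18 |
Completion: P0=3  P1=18  P2=12
Turnaround (C−A): P0=3  P1=12  P2=8
Waiting(P1) = turnaround − burst = 12 − 6 = 6

6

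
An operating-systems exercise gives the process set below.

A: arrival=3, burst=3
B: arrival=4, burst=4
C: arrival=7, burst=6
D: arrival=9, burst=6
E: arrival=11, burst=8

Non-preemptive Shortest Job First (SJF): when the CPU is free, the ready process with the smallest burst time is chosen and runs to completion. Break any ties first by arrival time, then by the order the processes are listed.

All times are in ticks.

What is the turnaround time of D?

Timeline: | idle 0-3 | A 3-6 | B 6-10 | C 10-16 | D 16-22 | E 22-30 |
Completion: A=6  B=10  C=16  D=22  E=30
Turnaround(D) = completion − arrival = 22 − 9 = 13

13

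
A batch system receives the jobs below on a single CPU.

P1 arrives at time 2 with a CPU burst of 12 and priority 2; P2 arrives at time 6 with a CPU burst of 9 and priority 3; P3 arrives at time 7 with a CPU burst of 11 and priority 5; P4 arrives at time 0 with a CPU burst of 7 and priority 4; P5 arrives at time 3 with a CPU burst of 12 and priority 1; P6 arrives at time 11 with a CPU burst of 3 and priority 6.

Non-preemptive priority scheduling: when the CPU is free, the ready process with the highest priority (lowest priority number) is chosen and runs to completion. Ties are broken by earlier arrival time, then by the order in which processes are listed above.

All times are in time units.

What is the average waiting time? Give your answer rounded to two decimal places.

Timeline: | P4 0-7 | P5 7-19 | P1 19-31 | P2 31-40 | P3 40-51 | P6 51-54 |
Completion: P1=31  P2=40  P3=51  P4=7  P5=19  P6=54
Turnaround (C−A): P1=29  P2=34  P3=44  P4=7  P5=16  P6=43
Waiting times: P1=17, P2=25, P3=33, P4=0, P5=4, P6=40
Average waiting = (17+25+33+0+4+40) / 6 = 119/6 = 19.83

19.83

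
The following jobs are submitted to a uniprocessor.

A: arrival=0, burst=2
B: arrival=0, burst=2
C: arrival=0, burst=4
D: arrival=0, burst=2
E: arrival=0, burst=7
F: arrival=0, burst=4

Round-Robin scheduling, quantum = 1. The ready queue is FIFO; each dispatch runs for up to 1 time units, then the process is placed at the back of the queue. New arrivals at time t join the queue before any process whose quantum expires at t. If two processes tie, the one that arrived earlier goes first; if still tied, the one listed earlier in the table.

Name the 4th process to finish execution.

Gantt: | A 0-1 | B 1-2 | C 2-3 | D 3-4 | E 4-5 | F 5-6 | A 6-7 | B 7-8 | C 8-9 | D 9-10 | E 10-11 | F 11-12 | C 12-13 | E 13-14 | F 14-15 | C 15-16 | E 16-17 | F 17-18 | E 18-21 |
Completion: A=7  B=8  C=16  D=10  E=21  F=18
Turnaround (C−A): A=7  B=8  C=16  D=10  E=21  F=18
Finish order: A → B → D → C → F → E

C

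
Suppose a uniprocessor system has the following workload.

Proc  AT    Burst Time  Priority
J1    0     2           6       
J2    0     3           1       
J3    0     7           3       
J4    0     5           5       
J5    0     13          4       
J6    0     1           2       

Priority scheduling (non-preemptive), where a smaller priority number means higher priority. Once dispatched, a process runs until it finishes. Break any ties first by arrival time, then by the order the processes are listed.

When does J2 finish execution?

Schedule: | J2 0-3 | J6 3-4 | J3 4-11 | J5 11-24 | J4 24-29 | J1 29-31 |
Completion: J1=31  J2=3  J3=11  J4=29  J5=24  J6=4

3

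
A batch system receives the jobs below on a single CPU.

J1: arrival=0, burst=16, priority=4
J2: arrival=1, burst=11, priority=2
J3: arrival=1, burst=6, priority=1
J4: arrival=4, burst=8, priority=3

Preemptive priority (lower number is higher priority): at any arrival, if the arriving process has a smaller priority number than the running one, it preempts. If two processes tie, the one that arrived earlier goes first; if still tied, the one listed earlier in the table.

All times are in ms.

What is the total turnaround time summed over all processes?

Gantt: | J1 0-1 | J3 1-7 | J2 7-18 | J4 18-26 | J1 26-41 |
Completion: J1=41  J2=18  J3=7  J4=26
Turnaround = completion − arrival: J1=41, J2=17, J3=6, J4=22
Total turnaround = 41 + 17 + 6 + 22 = 86

86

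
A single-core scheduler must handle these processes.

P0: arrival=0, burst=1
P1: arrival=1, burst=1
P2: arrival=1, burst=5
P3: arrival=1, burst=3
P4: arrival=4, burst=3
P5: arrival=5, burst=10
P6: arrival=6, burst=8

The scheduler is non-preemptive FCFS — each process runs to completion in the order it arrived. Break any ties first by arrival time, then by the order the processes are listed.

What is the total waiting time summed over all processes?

38

Gantt: | P0 0-1 | P1 1-2 | P2 2-7 | P3 7-10 | P4 10-13 | P5 13-23 | P6 23-31 |
Completion: P0=1  P1=2  P2=7  P3=10  P4=13  P5=23  P6=31
Turnaround (C−A): P0=1  P1=1  P2=6  P3=9  P4=9  P5=18  P6=25
Waiting = turnaround − burst: P0=0, P1=0, P2=1, P3=6, P4=6, P5=8, P6=17
Total waiting = 0 + 0 + 1 + 6 + 6 + 8 + 17 = 38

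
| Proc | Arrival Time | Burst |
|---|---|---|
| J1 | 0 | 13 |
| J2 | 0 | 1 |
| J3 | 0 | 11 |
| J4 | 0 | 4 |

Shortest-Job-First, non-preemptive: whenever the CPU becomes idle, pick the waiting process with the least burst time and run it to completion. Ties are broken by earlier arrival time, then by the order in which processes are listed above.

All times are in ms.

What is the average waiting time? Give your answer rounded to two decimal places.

5.50

Gantt: | J2 0-1 | J4 1-5 | J3 5-16 | J1 16-29 |
Completion: J1=29  J2=1  J3=16  J4=5
Waiting times: J1=16, J2=0, J3=5, J4=1
Average waiting = (16+0+5+1) / 4 = 22/4 = 5.50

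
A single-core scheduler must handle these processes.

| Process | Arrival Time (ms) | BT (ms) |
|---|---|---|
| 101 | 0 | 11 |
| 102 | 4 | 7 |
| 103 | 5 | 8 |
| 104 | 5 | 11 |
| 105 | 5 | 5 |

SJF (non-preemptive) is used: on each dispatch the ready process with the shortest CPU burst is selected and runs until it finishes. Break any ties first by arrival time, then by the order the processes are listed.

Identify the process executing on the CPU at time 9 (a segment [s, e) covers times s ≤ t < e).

101

Gantt: | 101 0-11 | 105 11-16 | 102 16-23 | 103 23-31 | 104 31-42 |
Completion: 101=11  102=23  103=31  104=42  105=16
Turnaround (C−A): 101=11  102=19  103=26  104=37  105=11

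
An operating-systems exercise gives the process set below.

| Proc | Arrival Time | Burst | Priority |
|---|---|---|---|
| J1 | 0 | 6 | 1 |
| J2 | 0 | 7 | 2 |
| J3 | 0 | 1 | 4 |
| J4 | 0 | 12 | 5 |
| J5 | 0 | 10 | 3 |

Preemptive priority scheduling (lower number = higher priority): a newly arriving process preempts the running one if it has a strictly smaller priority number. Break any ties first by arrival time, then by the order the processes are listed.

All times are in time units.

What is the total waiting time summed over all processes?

66

Timeline: | J1 0-6 | J2 6-13 | J5 13-23 | J3 23-24 | J4 24-36 |
Completion: J1=6  J2=13  J3=24  J4=36  J5=23
Turnaround (C−A): J1=6  J2=13  J3=24  J4=36  J5=23
Waiting = turnaround − burst: J1=0, J2=6, J3=23, J4=24, J5=13
Total waiting = 0 + 6 + 23 + 24 + 13 = 66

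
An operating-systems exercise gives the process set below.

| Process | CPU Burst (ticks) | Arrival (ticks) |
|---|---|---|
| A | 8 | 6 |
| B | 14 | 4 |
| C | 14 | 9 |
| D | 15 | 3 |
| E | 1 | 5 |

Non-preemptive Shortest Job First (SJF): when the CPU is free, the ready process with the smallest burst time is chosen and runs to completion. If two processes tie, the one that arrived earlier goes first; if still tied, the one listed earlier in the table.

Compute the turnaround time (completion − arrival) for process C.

46

Timeline: | idle 0-3 | D 3-18 | E 18-19 | A 19-27 | B 27-41 | C 41-55 |
Completion: A=27  B=41  C=55  D=18  E=19
Turnaround (C−A): A=21  B=37  C=46  D=15  E=14
Turnaround(C) = completion − arrival = 55 − 9 = 46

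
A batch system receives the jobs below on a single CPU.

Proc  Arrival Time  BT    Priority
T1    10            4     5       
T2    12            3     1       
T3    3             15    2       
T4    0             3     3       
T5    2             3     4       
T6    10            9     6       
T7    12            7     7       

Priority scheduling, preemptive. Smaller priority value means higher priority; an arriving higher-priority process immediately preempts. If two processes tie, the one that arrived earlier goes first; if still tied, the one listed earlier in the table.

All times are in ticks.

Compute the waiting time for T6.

Gantt: | T4 0-3 | T3 3-12 | T2 12-15 | T3 15-21 | T5 21-24 | T1 24-28 | T6 28-37 | T7 37-44 |
Completion: T1=28  T2=15  T3=21  T4=3  T5=24  T6=37  T7=44
Turnaround (C−A): T1=18  T2=3  T3=18  T4=3  T5=22  T6=27  T7=32
Waiting(T6) = turnaround − burst = 27 − 9 = 18

18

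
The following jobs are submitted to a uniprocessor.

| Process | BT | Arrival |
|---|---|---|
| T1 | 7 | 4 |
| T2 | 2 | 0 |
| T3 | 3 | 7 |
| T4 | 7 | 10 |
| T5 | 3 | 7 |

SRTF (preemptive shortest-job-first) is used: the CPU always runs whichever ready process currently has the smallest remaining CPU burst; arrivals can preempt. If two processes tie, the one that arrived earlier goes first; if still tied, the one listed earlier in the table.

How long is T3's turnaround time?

Timeline: | T2 0-2 | idle 2-4 | T1 4-7 | T3 7-10 | T5 10-13 | T1 13-17 | T4 17-24 |
Completion: T1=17  T2=2  T3=10  T4=24  T5=13
Turnaround (C−A): T1=13  T2=2  T3=3  T4=14  T5=6
Turnaround(T3) = completion − arrival = 10 − 7 = 3

3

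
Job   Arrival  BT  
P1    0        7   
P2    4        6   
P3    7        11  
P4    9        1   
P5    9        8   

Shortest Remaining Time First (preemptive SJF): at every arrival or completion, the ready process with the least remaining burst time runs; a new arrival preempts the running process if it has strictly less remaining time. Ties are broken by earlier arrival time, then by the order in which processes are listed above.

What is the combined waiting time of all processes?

Schedule: | P1 0-7 | P2 7-9 | P4 9-10 | P2 10-14 | P5 14-22 | P3 22-33 |
Completion: P1=7  P2=14  P3=33  P4=10  P5=22
Turnaround (C−A): P1=7  P2=10  P3=26  P4=1  P5=13
Waiting = turnaround − burst: P1=0, P2=4, P3=15, P4=0, P5=5
Total waiting = 0 + 4 + 15 + 0 + 5 = 24

24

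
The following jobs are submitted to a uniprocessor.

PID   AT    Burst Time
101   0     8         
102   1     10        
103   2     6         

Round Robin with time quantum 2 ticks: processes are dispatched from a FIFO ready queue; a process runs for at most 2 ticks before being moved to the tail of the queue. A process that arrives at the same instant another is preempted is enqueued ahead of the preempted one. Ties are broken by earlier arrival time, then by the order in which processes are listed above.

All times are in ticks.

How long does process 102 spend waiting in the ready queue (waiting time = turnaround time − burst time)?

Timeline: | 101 0-2 | 102 2-4 | 103 4-6 | 101 6-8 | 102 8-10 | 103 10-12 | 101 12-14 | 102 14-16 | 103 16-18 | 101 18-20 | 102 20-24 |
Completion: 101=20  102=24  103=18
Turnaround (C−A): 101=20  102=23  103=16
Waiting(102) = turnaround − burst = 23 − 10 = 13

13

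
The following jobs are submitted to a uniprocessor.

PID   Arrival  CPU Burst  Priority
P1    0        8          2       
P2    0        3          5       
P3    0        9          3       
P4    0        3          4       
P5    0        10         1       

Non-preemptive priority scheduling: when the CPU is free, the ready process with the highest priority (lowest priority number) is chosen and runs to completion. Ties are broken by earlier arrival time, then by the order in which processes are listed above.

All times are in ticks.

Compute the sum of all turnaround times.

Schedule: | P5 0-10 | P1 10-18 | P3 18-27 | P4 27-30 | P2 30-33 |
Completion: P1=18  P2=33  P3=27  P4=30  P5=10
Turnaround (C−A): P1=18  P2=33  P3=27  P4=30  P5=10
Turnaround = completion − arrival: P1=18, P2=33, P3=27, P4=30, P5=10
Total turnaround = 18 + 33 + 27 + 30 + 10 = 118

118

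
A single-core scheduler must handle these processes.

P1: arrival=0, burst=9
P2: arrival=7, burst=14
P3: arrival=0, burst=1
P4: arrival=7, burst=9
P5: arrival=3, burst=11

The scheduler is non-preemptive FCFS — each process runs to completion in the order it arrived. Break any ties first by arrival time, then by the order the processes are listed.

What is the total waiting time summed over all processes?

58

Timeline: | P1 0-9 | P3 9-10 | P5 10-21 | P2 21-35 | P4 35-44 |
Completion: P1=9  P2=35  P3=10  P4=44  P5=21
Waiting = turnaround − burst: P1=0, P2=14, P3=9, P4=28, P5=7
Total waiting = 0 + 14 + 9 + 28 + 7 = 58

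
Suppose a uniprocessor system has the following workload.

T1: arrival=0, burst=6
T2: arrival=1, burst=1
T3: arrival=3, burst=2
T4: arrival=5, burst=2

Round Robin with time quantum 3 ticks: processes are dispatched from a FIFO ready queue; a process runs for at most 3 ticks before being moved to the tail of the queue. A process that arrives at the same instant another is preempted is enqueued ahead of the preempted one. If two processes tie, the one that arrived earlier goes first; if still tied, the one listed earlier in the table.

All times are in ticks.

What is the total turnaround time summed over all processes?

21

Schedule: | T1 0-3 | T2 3-4 | T3 4-6 | T1 6-9 | T4 9-11 |
Completion: T1=9  T2=4  T3=6  T4=11
Turnaround (C−A): T1=9  T2=3  T3=3  T4=6
Turnaround = completion − arrival: T1=9, T2=3, T3=3, T4=6
Total turnaround = 9 + 3 + 3 + 6 = 21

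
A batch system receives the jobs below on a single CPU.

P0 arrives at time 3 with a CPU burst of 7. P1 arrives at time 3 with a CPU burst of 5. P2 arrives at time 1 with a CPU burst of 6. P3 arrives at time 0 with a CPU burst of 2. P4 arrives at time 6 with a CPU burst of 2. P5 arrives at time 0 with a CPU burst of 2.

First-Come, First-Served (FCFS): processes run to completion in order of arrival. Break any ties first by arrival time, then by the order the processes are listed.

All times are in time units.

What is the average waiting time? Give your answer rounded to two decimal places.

Schedule: | P3 0-2 | P5 2-4 | P2 4-10 | P0 10-17 | P1 17-22 | P4 22-24 |
Completion: P0=17  P1=22  P2=10  P3=2  P4=24  P5=4
Waiting times: P0=7, P1=14, P2=3, P3=0, P4=16, P5=2
Average waiting = (7+14+3+0+16+2) / 6 = 42/6 = 7.00

7.00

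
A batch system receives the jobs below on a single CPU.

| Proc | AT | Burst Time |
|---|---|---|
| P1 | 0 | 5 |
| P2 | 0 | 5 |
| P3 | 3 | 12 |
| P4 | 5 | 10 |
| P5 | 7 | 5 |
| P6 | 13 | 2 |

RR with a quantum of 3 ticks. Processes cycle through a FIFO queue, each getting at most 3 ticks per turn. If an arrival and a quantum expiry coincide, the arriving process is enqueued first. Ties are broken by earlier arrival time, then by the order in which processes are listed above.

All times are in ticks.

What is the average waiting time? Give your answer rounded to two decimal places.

15.00

Gantt: | P1 0-3 | P2 3-6 | P3 6-9 | P1 9-11 | P4 11-14 | P2 14-16 | P5 16-19 | P3 19-22 | P6 22-24 | P4 24-27 | P5 27-29 | P3 29-32 | P4 32-35 | P3 35-38 | P4 38-39 |
Completion: P1=11  P2=16  P3=38  P4=39  P5=29  P6=24
Turnaround (C−A): P1=11  P2=16  P3=35  P4=34  P5=22  P6=11
Waiting times: P1=6, P2=11, P3=23, P4=24, P5=17, P6=9
Average waiting = (6+11+23+24+17+9) / 6 = 90/6 = 15.00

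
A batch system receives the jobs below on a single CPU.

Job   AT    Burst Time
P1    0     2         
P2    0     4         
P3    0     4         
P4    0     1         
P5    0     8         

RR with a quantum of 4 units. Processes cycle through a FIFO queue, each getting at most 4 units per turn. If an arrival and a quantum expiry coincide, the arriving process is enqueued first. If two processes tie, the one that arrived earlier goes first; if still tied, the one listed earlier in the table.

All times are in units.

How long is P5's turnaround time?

19

Timeline: | P1 0-2 | P2 2-6 | P3 6-10 | P4 10-11 | P5 11-19 |
Completion: P1=2  P2=6  P3=10  P4=11  P5=19
Turnaround(P5) = completion − arrival = 19 − 0 = 19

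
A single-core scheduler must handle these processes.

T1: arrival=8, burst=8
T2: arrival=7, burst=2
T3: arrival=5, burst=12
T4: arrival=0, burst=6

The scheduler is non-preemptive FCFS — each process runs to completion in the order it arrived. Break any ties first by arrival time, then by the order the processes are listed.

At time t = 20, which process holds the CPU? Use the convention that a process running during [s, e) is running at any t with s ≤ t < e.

T1

Schedule: | T4 0-6 | T3 6-18 | T2 18-20 | T1 20-28 |
Completion: T1=28  T2=20  T3=18  T4=6
Turnaround (C−A): T1=20  T2=13  T3=13  T4=6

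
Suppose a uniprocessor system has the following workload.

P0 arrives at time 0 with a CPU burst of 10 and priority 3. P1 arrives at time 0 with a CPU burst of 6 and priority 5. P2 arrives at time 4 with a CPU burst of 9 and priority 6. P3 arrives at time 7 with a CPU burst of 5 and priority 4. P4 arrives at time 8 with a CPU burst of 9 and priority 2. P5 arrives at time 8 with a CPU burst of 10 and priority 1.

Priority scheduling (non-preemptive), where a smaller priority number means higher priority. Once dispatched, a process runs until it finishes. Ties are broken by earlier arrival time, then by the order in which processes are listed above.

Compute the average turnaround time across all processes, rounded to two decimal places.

25.83

Timeline: | P0 0-10 | P5 10-20 | P4 20-29 | P3 29-34 | P1 34-40 | P2 40-49 |
Completion: P0=10  P1=40  P2=49  P3=34  P4=29  P5=20
Turnaround (C−A): P0=10  P1=40  P2=45  P3=27  P4=21  P5=12
Turnaround times: P0=10, P1=40, P2=45, P3=27, P4=21, P5=12
Average turnaround = (10+40+45+27+21+12) / 6 = 155/6 = 25.83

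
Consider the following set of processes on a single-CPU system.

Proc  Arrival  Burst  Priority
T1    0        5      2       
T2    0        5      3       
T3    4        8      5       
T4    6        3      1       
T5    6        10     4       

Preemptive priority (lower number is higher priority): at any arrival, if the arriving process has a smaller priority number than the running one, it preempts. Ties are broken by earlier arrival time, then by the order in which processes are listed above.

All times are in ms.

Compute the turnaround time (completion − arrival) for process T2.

Timeline: | T1 0-5 | T2 5-6 | T4 6-9 | T2 9-13 | T5 13-23 | T3 23-31 |
Completion: T1=5  T2=13  T3=31  T4=9  T5=23
Turnaround(T2) = completion − arrival = 13 − 0 = 13

13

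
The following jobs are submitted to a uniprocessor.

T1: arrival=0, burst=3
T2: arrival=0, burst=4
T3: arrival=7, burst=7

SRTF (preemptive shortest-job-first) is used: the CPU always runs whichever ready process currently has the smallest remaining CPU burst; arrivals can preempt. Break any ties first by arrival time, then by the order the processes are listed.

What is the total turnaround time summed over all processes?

Gantt: | T1 0-3 | T2 3-7 | T3 7-14 |
Completion: T1=3  T2=7  T3=14
Turnaround = completion − arrival: T1=3, T2=7, T3=7
Total turnaround = 3 + 7 + 7 = 17

17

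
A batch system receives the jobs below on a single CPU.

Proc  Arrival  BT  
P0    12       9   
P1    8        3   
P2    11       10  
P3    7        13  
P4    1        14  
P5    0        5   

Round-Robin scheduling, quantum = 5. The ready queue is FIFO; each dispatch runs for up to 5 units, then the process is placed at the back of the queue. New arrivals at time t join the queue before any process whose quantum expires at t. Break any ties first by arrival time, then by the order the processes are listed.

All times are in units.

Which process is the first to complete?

P5

Timeline: | P5 0-5 | P4 5-10 | P3 10-15 | P1 15-18 | P4 18-23 | P2 23-28 | P0 28-33 | P3 33-38 | P4 38-42 | P2 42-47 | P0 47-51 | P3 51-54 |
Completion: P0=51  P1=18  P2=47  P3=54  P4=42  P5=5
Turnaround (C−A): P0=39  P1=10  P2=36  P3=47  P4=41  P5=5
Finish order: P5 → P1 → P4 → P2 → P0 → P3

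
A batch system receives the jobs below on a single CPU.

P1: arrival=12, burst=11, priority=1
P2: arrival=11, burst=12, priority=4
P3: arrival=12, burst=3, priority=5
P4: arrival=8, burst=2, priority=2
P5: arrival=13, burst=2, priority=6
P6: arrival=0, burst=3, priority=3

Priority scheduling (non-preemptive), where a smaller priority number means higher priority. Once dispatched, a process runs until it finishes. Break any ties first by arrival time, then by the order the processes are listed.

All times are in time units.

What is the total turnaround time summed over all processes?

Timeline: | P6 0-3 | idle 3-8 | P4 8-10 | idle 10-11 | P2 11-23 | P1 23-34 | P3 34-37 | P5 37-39 |
Completion: P1=34  P2=23  P3=37  P4=10  P5=39  P6=3
Turnaround = completion − arrival: P1=22, P2=12, P3=25, P4=2, P5=26, P6=3
Total turnaround = 22 + 12 + 25 + 2 + 26 + 3 = 90

90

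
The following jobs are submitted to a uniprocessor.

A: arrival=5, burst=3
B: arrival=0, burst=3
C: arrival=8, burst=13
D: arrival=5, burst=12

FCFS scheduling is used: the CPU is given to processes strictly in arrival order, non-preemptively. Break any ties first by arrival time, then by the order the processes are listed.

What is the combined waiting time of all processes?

Gantt: | B 0-3 | idle 3-5 | A 5-8 | D 8-20 | C 20-33 |
Completion: A=8  B=3  C=33  D=20
Turnaround (C−A): A=3  B=3  C=25  D=15
Waiting = turnaround − burst: A=0, B=0, C=12, D=3
Total waiting = 0 + 0 + 12 + 3 = 15

15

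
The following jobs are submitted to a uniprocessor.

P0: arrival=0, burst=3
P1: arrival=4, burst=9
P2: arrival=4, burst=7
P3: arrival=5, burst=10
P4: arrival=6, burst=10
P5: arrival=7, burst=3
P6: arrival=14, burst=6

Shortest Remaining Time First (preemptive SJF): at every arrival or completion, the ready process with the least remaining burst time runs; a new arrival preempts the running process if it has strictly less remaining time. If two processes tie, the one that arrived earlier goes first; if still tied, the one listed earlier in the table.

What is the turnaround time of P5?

3

Schedule: | P0 0-3 | idle 3-4 | P2 4-7 | P5 7-10 | P2 10-14 | P6 14-20 | P1 20-29 | P3 29-39 | P4 39-49 |
Completion: P0=3  P1=29  P2=14  P3=39  P4=49  P5=10  P6=20
Turnaround (C−A): P0=3  P1=25  P2=10  P3=34  P4=43  P5=3  P6=6
Turnaround(P5) = completion − arrival = 10 − 7 = 3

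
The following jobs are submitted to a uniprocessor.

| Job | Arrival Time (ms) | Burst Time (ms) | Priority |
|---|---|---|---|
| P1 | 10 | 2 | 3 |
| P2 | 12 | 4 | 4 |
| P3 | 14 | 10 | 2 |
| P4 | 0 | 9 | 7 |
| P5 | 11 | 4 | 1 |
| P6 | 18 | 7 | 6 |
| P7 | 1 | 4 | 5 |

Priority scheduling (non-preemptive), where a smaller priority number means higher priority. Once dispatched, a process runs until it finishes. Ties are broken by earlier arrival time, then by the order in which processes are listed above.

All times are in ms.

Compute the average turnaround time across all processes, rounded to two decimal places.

Schedule: | P4 0-9 | P7 9-13 | P5 13-17 | P3 17-27 | P1 27-29 | P2 29-33 | P6 33-40 |
Completion: P1=29  P2=33  P3=27  P4=9  P5=17  P6=40  P7=13
Turnaround times: P1=19, P2=21, P3=13, P4=9, P5=6, P6=22, P7=12
Average turnaround = (19+21+13+9+6+22+12) / 7 = 102/7 = 14.57

14.57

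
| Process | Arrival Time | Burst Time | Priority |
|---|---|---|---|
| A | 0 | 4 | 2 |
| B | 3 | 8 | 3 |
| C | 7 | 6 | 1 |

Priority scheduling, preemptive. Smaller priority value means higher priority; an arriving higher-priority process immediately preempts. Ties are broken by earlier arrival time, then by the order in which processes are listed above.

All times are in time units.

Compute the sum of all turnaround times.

25

Schedule: | A 0-4 | B 4-7 | C 7-13 | B 13-18 |
Completion: A=4  B=18  C=13
Turnaround (C−A): A=4  B=15  C=6
Turnaround = completion − arrival: A=4, B=15, C=6
Total turnaround = 4 + 15 + 6 = 25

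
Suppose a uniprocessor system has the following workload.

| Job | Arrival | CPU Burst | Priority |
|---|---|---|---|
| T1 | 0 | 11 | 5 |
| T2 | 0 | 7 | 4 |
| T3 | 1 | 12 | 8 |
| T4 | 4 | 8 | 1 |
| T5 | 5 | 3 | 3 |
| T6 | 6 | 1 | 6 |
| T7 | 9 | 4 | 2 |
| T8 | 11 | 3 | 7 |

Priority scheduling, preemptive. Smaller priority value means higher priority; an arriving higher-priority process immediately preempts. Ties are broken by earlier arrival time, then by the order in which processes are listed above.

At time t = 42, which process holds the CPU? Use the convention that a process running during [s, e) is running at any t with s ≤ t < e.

Timeline: | T2 0-4 | T4 4-12 | T7 12-16 | T5 16-19 | T2 19-22 | T1 22-33 | T6 33-34 | T8 34-37 | T3 37-49 |
Completion: T1=33  T2=22  T3=49  T4=12  T5=19  T6=34  T7=16  T8=37
Turnaround (C−A): T1=33  T2=22  T3=48  T4=8  T5=14  T6=28  T7=7  T8=26

T3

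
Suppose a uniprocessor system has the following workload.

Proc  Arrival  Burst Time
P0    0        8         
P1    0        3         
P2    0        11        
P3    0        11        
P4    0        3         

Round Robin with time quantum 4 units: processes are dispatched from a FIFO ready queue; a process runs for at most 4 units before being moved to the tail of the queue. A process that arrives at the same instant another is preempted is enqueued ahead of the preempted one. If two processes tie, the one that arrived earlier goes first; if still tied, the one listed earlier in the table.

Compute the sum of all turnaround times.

116

Timeline: | P0 0-4 | P1 4-7 | P2 7-11 | P3 11-15 | P4 15-18 | P0 18-22 | P2 22-26 | P3 26-30 | P2 30-33 | P3 33-36 |
Completion: P0=22  P1=7  P2=33  P3=36  P4=18
Turnaround (C−A): P0=22  P1=7  P2=33  P3=36  P4=18
Turnaround = completion − arrival: P0=22, P1=7, P2=33, P3=36, P4=18
Total turnaround = 22 + 7 + 33 + 36 + 18 = 116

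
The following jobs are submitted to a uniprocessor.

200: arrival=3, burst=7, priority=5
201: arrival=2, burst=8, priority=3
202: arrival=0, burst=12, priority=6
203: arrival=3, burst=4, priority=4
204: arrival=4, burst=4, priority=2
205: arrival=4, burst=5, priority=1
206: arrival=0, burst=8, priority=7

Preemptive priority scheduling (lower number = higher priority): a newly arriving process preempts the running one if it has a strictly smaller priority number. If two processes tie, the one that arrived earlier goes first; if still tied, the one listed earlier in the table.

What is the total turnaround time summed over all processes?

166

Schedule: | 202 0-2 | 201 2-4 | 205 4-9 | 204 9-13 | 201 13-19 | 203 19-23 | 200 23-30 | 202 30-40 | 206 40-48 |
Completion: 200=30  201=19  202=40  203=23  204=13  205=9  206=48
Turnaround = completion − arrival: 200=27, 201=17, 202=40, 203=20, 204=9, 205=5, 206=48
Total turnaround = 27 + 17 + 40 + 20 + 9 + 5 + 48 = 166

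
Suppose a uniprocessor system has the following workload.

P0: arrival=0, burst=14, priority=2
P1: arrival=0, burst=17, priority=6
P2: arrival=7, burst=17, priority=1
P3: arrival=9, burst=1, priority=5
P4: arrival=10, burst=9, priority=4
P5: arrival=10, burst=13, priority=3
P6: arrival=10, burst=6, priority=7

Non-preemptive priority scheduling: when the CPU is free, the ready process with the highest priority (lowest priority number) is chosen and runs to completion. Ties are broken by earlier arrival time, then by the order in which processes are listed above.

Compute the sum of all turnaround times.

298

Schedule: | P0 0-14 | P2 14-31 | P5 31-44 | P4 44-53 | P3 53-54 | P1 54-71 | P6 71-77 |
Completion: P0=14  P1=71  P2=31  P3=54  P4=53  P5=44  P6=77
Turnaround (C−A): P0=14  P1=71  P2=24  P3=45  P4=43  P5=34  P6=67
Turnaround = completion − arrival: P0=14, P1=71, P2=24, P3=45, P4=43, P5=34, P6=67
Total turnaround = 14 + 71 + 24 + 45 + 43 + 34 + 67 = 298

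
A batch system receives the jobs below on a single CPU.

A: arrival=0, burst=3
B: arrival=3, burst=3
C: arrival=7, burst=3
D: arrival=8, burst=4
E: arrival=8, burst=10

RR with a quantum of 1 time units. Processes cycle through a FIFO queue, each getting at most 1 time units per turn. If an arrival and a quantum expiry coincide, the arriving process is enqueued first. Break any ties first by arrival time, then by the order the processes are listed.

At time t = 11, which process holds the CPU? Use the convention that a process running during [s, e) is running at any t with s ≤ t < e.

Schedule: | A 0-3 | B 3-6 | idle 6-7 | C 7-8 | D 8-9 | E 9-10 | C 10-11 | D 11-12 | E 12-13 | C 13-14 | D 14-15 | E 15-16 | D 16-17 | E 17-24 |
Completion: A=3  B=6  C=14  D=17  E=24

D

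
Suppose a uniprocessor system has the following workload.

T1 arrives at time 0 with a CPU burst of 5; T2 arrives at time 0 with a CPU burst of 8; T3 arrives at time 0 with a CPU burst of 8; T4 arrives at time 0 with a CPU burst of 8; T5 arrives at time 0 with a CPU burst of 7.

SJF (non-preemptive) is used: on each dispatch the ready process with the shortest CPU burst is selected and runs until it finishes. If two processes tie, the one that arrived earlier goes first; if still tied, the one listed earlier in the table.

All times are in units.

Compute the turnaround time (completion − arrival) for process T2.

20

Gantt: | T1 0-5 | T5 5-12 | T2 12-20 | T3 20-28 | T4 28-36 |
Completion: T1=5  T2=20  T3=28  T4=36  T5=12
Turnaround (C−A): T1=5  T2=20  T3=28  T4=36  T5=12
Turnaround(T2) = completion − arrival = 20 − 0 = 20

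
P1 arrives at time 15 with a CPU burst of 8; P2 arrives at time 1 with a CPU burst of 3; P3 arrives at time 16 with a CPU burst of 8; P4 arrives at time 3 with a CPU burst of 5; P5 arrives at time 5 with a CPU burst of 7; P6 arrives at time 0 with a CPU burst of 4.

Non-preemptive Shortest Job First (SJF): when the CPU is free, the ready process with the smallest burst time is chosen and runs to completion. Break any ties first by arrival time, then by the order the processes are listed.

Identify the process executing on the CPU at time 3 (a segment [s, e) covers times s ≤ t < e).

P6

Schedule: | P6 0-4 | P2 4-7 | P4 7-12 | P5 12-19 | P1 19-27 | P3 27-35 |
Completion: P1=27  P2=7  P3=35  P4=12  P5=19  P6=4
Turnaround (C−A): P1=12  P2=6  P3=19  P4=9  P5=14  P6=4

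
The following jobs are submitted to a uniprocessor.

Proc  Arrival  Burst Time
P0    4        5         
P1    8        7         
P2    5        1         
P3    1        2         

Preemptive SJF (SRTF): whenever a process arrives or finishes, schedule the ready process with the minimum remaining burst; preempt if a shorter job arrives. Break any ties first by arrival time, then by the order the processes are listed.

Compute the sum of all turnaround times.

Schedule: | idle 0-1 | P3 1-3 | idle 3-4 | P0 4-5 | P2 5-6 | P0 6-10 | P1 10-17 |
Completion: P0=10  P1=17  P2=6  P3=3
Turnaround = completion − arrival: P0=6, P1=9, P2=1, P3=2
Total turnaround = 6 + 9 + 1 + 2 = 18

18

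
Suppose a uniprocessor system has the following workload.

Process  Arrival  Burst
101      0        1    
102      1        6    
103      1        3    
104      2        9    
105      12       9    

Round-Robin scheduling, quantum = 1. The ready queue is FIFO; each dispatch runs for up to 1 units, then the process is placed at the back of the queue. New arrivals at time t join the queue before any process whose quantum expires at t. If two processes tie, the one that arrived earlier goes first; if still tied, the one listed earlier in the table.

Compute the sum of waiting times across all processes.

34

Schedule: | 101 0-1 | 102 1-2 | 103 2-3 | 104 3-4 | 102 4-5 | 103 5-6 | 104 6-7 | 102 7-8 | 103 8-9 | 104 9-10 | 102 10-11 | 104 11-12 | 102 12-13 | 105 13-14 | 104 14-15 | 102 15-16 | 105 16-17 | 104 17-18 | 105 18-19 | 104 19-20 | 105 20-21 | 104 21-22 | 105 22-23 | 104 23-24 | 105 24-28 |
Completion: 101=1  102=16  103=9  104=24  105=28
Turnaround (C−A): 101=1  102=15  103=8  104=22  105=16
Waiting = turnaround − burst: 101=0, 102=9, 103=5, 104=13, 105=7
Total waiting = 0 + 9 + 5 + 13 + 7 = 34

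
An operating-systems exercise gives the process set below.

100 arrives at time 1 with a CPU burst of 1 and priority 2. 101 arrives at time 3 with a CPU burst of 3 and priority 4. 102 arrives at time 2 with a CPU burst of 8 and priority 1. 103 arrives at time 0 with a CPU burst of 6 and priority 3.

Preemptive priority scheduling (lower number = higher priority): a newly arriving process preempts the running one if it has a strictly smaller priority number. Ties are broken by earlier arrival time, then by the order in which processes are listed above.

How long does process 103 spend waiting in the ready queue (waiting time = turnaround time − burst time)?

9

Timeline: | 103 0-1 | 100 1-2 | 102 2-10 | 103 10-15 | 101 15-18 |
Completion: 100=2  101=18  102=10  103=15
Turnaround (C−A): 100=1  101=15  102=8  103=15
Waiting(103) = turnaround − burst = 15 − 6 = 9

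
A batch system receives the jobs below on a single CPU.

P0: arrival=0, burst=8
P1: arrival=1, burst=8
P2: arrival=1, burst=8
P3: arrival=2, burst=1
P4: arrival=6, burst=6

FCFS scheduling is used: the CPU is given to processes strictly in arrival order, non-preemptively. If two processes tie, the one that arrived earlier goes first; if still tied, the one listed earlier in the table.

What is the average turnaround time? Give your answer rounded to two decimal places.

18.80

Gantt: | P0 0-8 | P1 8-16 | P2 16-24 | P3 24-25 | P4 25-31 |
Completion: P0=8  P1=16  P2=24  P3=25  P4=31
Turnaround (C−A): P0=8  P1=15  P2=23  P3=23  P4=25
Turnaround times: P0=8, P1=15, P2=23, P3=23, P4=25
Average turnaround = (8+15+23+23+25) / 5 = 94/5 = 18.80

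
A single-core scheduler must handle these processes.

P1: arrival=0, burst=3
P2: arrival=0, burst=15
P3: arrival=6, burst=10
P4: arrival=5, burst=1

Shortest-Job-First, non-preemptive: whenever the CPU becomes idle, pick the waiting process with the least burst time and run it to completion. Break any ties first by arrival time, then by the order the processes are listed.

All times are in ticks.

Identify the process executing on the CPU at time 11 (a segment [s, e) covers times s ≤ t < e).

P2

Schedule: | P1 0-3 | P2 3-18 | P4 18-19 | P3 19-29 |
Completion: P1=3  P2=18  P3=29  P4=19
Turnaround (C−A): P1=3  P2=18  P3=23  P4=14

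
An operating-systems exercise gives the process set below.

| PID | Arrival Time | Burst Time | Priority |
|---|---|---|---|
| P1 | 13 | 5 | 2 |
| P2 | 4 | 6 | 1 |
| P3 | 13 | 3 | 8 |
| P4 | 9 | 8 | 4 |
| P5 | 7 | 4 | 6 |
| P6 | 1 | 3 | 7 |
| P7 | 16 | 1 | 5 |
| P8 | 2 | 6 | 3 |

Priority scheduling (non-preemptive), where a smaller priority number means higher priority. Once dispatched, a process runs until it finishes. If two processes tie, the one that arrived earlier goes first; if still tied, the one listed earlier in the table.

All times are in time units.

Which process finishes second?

Timeline: | idle 0-1 | P6 1-4 | P2 4-10 | P8 10-16 | P1 16-21 | P4 21-29 | P7 29-30 | P5 30-34 | P3 34-37 |
Completion: P1=21  P2=10  P3=37  P4=29  P5=34  P6=4  P7=30  P8=16
Turnaround (C−A): P1=8  P2=6  P3=24  P4=20  P5=27  P6=3  P7=14  P8=14
Finish order: P6 → P2 → P8 → P1 → P4 → P7 → P5 → P3

P2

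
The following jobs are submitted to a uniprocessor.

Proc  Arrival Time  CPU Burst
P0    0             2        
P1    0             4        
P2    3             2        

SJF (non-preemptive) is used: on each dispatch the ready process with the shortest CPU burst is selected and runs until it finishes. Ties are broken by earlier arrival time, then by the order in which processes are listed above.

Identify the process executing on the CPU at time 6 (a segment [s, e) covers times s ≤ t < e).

P2

Schedule: | P0 0-2 | P1 2-6 | P2 6-8 |
Completion: P0=2  P1=6  P2=8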